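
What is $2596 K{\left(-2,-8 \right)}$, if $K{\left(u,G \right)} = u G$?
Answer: $41536$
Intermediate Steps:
$K{\left(u,G \right)} = G u$
$2596 K{\left(-2,-8 \right)} = 2596 \left(\left(-8\right) \left(-2\right)\right) = 2596 \cdot 16 = 41536$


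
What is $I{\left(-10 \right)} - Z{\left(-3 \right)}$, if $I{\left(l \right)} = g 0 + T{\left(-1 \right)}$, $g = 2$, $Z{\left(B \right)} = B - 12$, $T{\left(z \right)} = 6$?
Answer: $21$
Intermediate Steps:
$Z{\left(B \right)} = -12 + B$ ($Z{\left(B \right)} = B - 12 = -12 + B$)
$I{\left(l \right)} = 6$ ($I{\left(l \right)} = 2 \cdot 0 + 6 = 0 + 6 = 6$)
$I{\left(-10 \right)} - Z{\left(-3 \right)} = 6 - \left(-12 - 3\right) = 6 - -15 = 6 + 15 = 21$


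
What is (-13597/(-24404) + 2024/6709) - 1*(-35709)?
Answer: 5846647919093/163726436 ≈ 35710.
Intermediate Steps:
(-13597/(-24404) + 2024/6709) - 1*(-35709) = (-13597*(-1/24404) + 2024*(1/6709)) + 35709 = (13597/24404 + 2024/6709) + 35709 = 140615969/163726436 + 35709 = 5846647919093/163726436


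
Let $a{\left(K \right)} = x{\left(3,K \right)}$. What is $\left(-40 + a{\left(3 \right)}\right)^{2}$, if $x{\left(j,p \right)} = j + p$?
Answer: $1156$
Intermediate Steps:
$a{\left(K \right)} = 3 + K$
$\left(-40 + a{\left(3 \right)}\right)^{2} = \left(-40 + \left(3 + 3\right)\right)^{2} = \left(-40 + 6\right)^{2} = \left(-34\right)^{2} = 1156$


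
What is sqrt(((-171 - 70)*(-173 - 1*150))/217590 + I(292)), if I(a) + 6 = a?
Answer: sqrt(13557724574970)/217590 ≈ 16.922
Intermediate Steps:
I(a) = -6 + a
sqrt(((-171 - 70)*(-173 - 1*150))/217590 + I(292)) = sqrt(((-171 - 70)*(-173 - 1*150))/217590 + (-6 + 292)) = sqrt(-241*(-173 - 150)*(1/217590) + 286) = sqrt(-241*(-323)*(1/217590) + 286) = sqrt(77843*(1/217590) + 286) = sqrt(77843/217590 + 286) = sqrt(62308583/217590) = sqrt(13557724574970)/217590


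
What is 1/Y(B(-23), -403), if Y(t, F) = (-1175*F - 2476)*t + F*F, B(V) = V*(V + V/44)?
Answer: 44/11220467441 ≈ 3.9214e-9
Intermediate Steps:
B(V) = 45*V²/44 (B(V) = V*(V + V*(1/44)) = V*(V + V/44) = V*(45*V/44) = 45*V²/44)
Y(t, F) = F² + t*(-2476 - 1175*F) (Y(t, F) = (-2476 - 1175*F)*t + F² = t*(-2476 - 1175*F) + F² = F² + t*(-2476 - 1175*F))
1/Y(B(-23), -403) = 1/((-403)² - 27855*(-23)²/11 - 1175*(-403)*(45/44)*(-23)²) = 1/(162409 - 27855*529/11 - 1175*(-403)*(45/44)*529) = 1/(162409 - 2476*23805/44 - 1175*(-403)*23805/44) = 1/(162409 - 14735295/11 + 11272262625/44) = 1/(11220467441/44) = 44/11220467441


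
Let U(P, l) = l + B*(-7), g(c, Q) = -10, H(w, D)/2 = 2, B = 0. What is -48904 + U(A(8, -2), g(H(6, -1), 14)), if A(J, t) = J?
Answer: -48914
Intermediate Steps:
H(w, D) = 4 (H(w, D) = 2*2 = 4)
U(P, l) = l (U(P, l) = l + 0*(-7) = l + 0 = l)
-48904 + U(A(8, -2), g(H(6, -1), 14)) = -48904 - 10 = -48914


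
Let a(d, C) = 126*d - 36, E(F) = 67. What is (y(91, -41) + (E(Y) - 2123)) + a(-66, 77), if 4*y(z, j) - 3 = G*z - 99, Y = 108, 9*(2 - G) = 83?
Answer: -381467/36 ≈ -10596.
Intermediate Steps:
G = -65/9 (G = 2 - ⅑*83 = 2 - 83/9 = -65/9 ≈ -7.2222)
y(z, j) = -24 - 65*z/36 (y(z, j) = ¾ + (-65*z/9 - 99)/4 = ¾ + (-99 - 65*z/9)/4 = ¾ + (-99/4 - 65*z/36) = -24 - 65*z/36)
a(d, C) = -36 + 126*d
(y(91, -41) + (E(Y) - 2123)) + a(-66, 77) = ((-24 - 65/36*91) + (67 - 2123)) + (-36 + 126*(-66)) = ((-24 - 5915/36) - 2056) + (-36 - 8316) = (-6779/36 - 2056) - 8352 = -80795/36 - 8352 = -381467/36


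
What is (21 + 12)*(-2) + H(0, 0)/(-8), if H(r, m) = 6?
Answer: -267/4 ≈ -66.750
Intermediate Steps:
(21 + 12)*(-2) + H(0, 0)/(-8) = (21 + 12)*(-2) + 6/(-8) = 33*(-2) + 6*(-1/8) = -66 - 3/4 = -267/4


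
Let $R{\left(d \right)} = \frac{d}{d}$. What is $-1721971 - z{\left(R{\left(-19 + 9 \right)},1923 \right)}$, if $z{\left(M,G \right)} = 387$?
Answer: $-1722358$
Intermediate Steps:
$R{\left(d \right)} = 1$
$-1721971 - z{\left(R{\left(-19 + 9 \right)},1923 \right)} = -1721971 - 387 = -1722358$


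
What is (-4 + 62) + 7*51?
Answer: 415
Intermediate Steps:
(-4 + 62) + 7*51 = 58 + 357 = 415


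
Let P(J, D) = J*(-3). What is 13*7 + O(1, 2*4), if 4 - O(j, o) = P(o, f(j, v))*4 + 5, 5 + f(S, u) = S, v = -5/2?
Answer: 186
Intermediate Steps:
v = -5/2 (v = -5*½ = -5/2 ≈ -2.5000)
f(S, u) = -5 + S
P(J, D) = -3*J
O(j, o) = -1 + 12*o (O(j, o) = 4 - (-3*o*4 + 5) = 4 - (-12*o + 5) = 4 - (5 - 12*o) = 4 + (-5 + 12*o) = -1 + 12*o)
13*7 + O(1, 2*4) = 13*7 + (-1 + 12*(2*4)) = 91 + (-1 + 12*8) = 91 + (-1 + 96) = 91 + 95 = 186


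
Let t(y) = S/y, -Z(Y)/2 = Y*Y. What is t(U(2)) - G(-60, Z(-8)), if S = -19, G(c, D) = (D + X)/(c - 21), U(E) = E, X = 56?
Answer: -187/18 ≈ -10.389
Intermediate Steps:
Z(Y) = -2*Y² (Z(Y) = -2*Y*Y = -2*Y²)
G(c, D) = (56 + D)/(-21 + c) (G(c, D) = (D + 56)/(c - 21) = (56 + D)/(-21 + c))
t(y) = -19/y
t(U(2)) - G(-60, Z(-8)) = -19/2 - (56 - 2*(-8)²)/(-21 - 60) = -19*½ - (56 - 2*64)/(-81) = -19/2 - (-1)*(56 - 128)/81 = -19/2 - (-1)*(-72)/81 = -19/2 - 1*8/9 = -19/2 - 8/9 = -187/18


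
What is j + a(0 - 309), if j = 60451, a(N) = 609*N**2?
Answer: 58208380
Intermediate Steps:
j + a(0 - 309) = 60451 + 609*(0 - 309)**2 = 60451 + 609*(-309)**2 = 60451 + 609*95481 = 60451 + 58147929 = 58208380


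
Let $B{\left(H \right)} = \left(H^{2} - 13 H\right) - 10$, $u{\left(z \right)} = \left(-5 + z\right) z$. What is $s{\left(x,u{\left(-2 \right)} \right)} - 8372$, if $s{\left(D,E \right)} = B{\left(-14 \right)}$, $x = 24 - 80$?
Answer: $-8004$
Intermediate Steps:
$u{\left(z \right)} = z \left(-5 + z\right)$
$x = -56$ ($x = 24 - 80 = -56$)
$B{\left(H \right)} = -10 + H^{2} - 13 H$
$s{\left(D,E \right)} = 368$ ($s{\left(D,E \right)} = -10 + \left(-14\right)^{2} - -182 = -10 + 196 + 182 = 368$)
$s{\left(x,u{\left(-2 \right)} \right)} - 8372 = 368 - 8372 = -8004$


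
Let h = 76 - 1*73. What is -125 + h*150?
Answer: 325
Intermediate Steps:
h = 3 (h = 76 - 73 = 3)
-125 + h*150 = -125 + 3*150 = -125 + 450 = 325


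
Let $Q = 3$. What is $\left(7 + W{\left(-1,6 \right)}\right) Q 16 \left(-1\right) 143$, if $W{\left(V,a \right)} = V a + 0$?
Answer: $-6864$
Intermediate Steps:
$W{\left(V,a \right)} = V a$
$\left(7 + W{\left(-1,6 \right)}\right) Q 16 \left(-1\right) 143 = \left(7 - 6\right) 3 \cdot 16 \left(-1\right) 143 = \left(7 - 6\right) 3 \left(-16\right) 143 = 1 \cdot 3 \left(-16\right) 143 = 3 \left(-16\right) 143 = \left(-48\right) 143 = -6864$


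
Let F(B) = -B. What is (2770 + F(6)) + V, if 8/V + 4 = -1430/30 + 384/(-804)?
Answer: 28967876/10481 ≈ 2763.8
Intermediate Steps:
V = -1608/10481 (V = 8/(-4 + (-1430/30 + 384/(-804))) = 8/(-4 + (-1430*1/30 + 384*(-1/804))) = 8/(-4 + (-143/3 - 32/67)) = 8/(-4 - 9677/201) = 8/(-10481/201) = 8*(-201/10481) = -1608/10481 ≈ -0.15342)
(2770 + F(6)) + V = (2770 - 1*6) - 1608/10481 = (2770 - 6) - 1608/10481 = 2764 - 1608/10481 = 28967876/10481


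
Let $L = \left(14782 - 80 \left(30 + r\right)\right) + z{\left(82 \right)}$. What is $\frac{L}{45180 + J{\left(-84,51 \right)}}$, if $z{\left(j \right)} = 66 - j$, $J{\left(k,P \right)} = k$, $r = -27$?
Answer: $\frac{2421}{7516} \approx 0.32211$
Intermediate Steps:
$L = 14526$ ($L = \left(14782 - 80 \left(30 - 27\right)\right) + \left(66 - 82\right) = \left(14782 - 240\right) + \left(66 - 82\right) = \left(14782 - 240\right) - 16 = 14542 - 16 = 14526$)
$\frac{L}{45180 + J{\left(-84,51 \right)}} = \frac{14526}{45180 - 84} = \frac{14526}{45096} = 14526 \cdot \frac{1}{45096} = \frac{2421}{7516}$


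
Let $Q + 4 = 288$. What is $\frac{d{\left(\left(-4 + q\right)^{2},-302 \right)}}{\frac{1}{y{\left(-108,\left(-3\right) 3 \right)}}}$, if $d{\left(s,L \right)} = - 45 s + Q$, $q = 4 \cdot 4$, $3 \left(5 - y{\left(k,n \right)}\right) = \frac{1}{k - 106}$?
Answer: $- \frac{9947678}{321} \approx -30990.0$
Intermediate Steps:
$Q = 284$ ($Q = -4 + 288 = 284$)
$y{\left(k,n \right)} = 5 - \frac{1}{3 \left(-106 + k\right)}$ ($y{\left(k,n \right)} = 5 - \frac{1}{3 \left(k - 106\right)} = 5 - \frac{1}{3 \left(-106 + k\right)}$)
$q = 16$
$d{\left(s,L \right)} = 284 - 45 s$ ($d{\left(s,L \right)} = - 45 s + 284 = 284 - 45 s$)
$\frac{d{\left(\left(-4 + q\right)^{2},-302 \right)}}{\frac{1}{y{\left(-108,\left(-3\right) 3 \right)}}} = \frac{284 - 45 \left(-4 + 16\right)^{2}}{\frac{1}{\frac{1}{3} \frac{1}{-106 - 108} \left(-1591 + 15 \left(-108\right)\right)}} = \frac{284 - 45 \cdot 12^{2}}{\frac{1}{\frac{1}{3} \frac{1}{-214} \left(-1591 - 1620\right)}} = \frac{284 - 6480}{\frac{1}{\frac{1}{3} \left(- \frac{1}{214}\right) \left(-3211\right)}} = \frac{284 - 6480}{\frac{1}{\frac{3211}{642}}} = - \frac{6196}{\frac{642}{3211}} = \left(-6196\right) \frac{3211}{642} = - \frac{9947678}{321}$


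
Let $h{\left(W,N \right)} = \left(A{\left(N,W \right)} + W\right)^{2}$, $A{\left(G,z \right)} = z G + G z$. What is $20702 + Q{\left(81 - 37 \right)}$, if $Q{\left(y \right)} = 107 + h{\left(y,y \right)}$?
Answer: $15355865$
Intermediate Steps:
$A{\left(G,z \right)} = 2 G z$ ($A{\left(G,z \right)} = G z + G z = 2 G z$)
$h{\left(W,N \right)} = \left(W + 2 N W\right)^{2}$ ($h{\left(W,N \right)} = \left(2 N W + W\right)^{2} = \left(W + 2 N W\right)^{2}$)
$Q{\left(y \right)} = 107 + y^{2} \left(1 + 2 y\right)^{2}$
$20702 + Q{\left(81 - 37 \right)} = 20702 + \left(107 + \left(81 - 37\right)^{2} \left(1 + 2 \left(81 - 37\right)\right)^{2}\right) = 20702 + \left(107 + 44^{2} \left(1 + 2 \cdot 44\right)^{2}\right) = 20702 + \left(107 + 1936 \left(1 + 88\right)^{2}\right) = 20702 + \left(107 + 1936 \cdot 89^{2}\right) = 20702 + \left(107 + 1936 \cdot 7921\right) = 20702 + \left(107 + 15335056\right) = 20702 + 15335163 = 15355865$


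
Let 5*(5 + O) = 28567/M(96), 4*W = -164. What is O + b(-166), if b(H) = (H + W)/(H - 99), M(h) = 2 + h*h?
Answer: -799243/222070 ≈ -3.5991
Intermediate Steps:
W = -41 (W = (¼)*(-164) = -41)
M(h) = 2 + h²
b(H) = (-41 + H)/(-99 + H) (b(H) = (H - 41)/(H - 99) = (-41 + H)/(-99 + H))
O = -18353/4190 (O = -5 + (28567/(2 + 96²))/5 = -5 + (28567/(2 + 9216))/5 = -5 + (28567/9218)/5 = -5 + (28567*(1/9218))/5 = -5 + (⅕)*(2597/838) = -5 + 2597/4190 = -18353/4190 ≈ -4.3802)
O + b(-166) = -18353/4190 + (-41 - 166)/(-99 - 166) = -18353/4190 - 207/(-265) = -18353/4190 - 1/265*(-207) = -18353/4190 + 207/265 = -799243/222070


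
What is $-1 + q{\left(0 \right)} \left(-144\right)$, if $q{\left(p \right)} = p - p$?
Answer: $-1$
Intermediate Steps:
$q{\left(p \right)} = 0$
$-1 + q{\left(0 \right)} \left(-144\right) = -1 + 0 \left(-144\right) = -1 + 0 = -1$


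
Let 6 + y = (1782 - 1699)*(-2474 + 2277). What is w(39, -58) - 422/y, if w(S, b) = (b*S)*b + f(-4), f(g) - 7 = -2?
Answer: 2146055179/16357 ≈ 1.3120e+5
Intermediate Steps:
f(g) = 5 (f(g) = 7 - 2 = 5)
w(S, b) = 5 + S*b² (w(S, b) = (b*S)*b + 5 = (S*b)*b + 5 = S*b² + 5 = 5 + S*b²)
y = -16357 (y = -6 + (1782 - 1699)*(-2474 + 2277) = -6 + 83*(-197) = -6 - 16351 = -16357)
w(39, -58) - 422/y = (5 + 39*(-58)²) - 422/(-16357) = (5 + 39*3364) - 422*(-1/16357) = (5 + 131196) + 422/16357 = 131201 + 422/16357 = 2146055179/16357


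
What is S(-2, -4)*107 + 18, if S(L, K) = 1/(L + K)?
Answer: 1/6 ≈ 0.16667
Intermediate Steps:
S(L, K) = 1/(K + L)
S(-2, -4)*107 + 18 = 107/(-4 - 2) + 18 = 107/(-6) + 18 = -1/6*107 + 18 = -107/6 + 18 = 1/6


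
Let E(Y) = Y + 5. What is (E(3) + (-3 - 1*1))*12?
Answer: 48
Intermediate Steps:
E(Y) = 5 + Y
(E(3) + (-3 - 1*1))*12 = ((5 + 3) + (-3 - 1*1))*12 = (8 + (-3 - 1))*12 = (8 - 4)*12 = 4*12 = 48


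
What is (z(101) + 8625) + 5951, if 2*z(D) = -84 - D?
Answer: 28967/2 ≈ 14484.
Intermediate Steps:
z(D) = -42 - D/2 (z(D) = (-84 - D)/2 = -42 - D/2)
(z(101) + 8625) + 5951 = ((-42 - ½*101) + 8625) + 5951 = ((-42 - 101/2) + 8625) + 5951 = (-185/2 + 8625) + 5951 = 17065/2 + 5951 = 28967/2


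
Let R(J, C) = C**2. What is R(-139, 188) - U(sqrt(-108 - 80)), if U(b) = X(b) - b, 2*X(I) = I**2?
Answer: 35438 + 2*I*sqrt(47) ≈ 35438.0 + 13.711*I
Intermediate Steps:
X(I) = I**2/2
U(b) = b**2/2 - b
R(-139, 188) - U(sqrt(-108 - 80)) = 188**2 - sqrt(-108 - 80)*(-2 + sqrt(-108 - 80))/2 = 35344 - sqrt(-188)*(-2 + sqrt(-188))/2 = 35344 - 2*I*sqrt(47)*(-2 + 2*I*sqrt(47))/2 = 35344 - I*sqrt(47)*(-2 + 2*I*sqrt(47))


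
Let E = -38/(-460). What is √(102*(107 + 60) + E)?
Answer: √901102970/230 ≈ 130.51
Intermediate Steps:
E = 19/230 (E = -1/460*(-38) = 19/230 ≈ 0.082609)
√(102*(107 + 60) + E) = √(102*(107 + 60) + 19/230) = √(102*167 + 19/230) = √(17034 + 19/230) = √(3917839/230) = √901102970/230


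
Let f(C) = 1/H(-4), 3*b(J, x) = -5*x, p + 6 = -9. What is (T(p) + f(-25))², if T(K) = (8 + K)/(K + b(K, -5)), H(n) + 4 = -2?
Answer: 2809/3600 ≈ 0.78028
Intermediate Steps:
p = -15 (p = -6 - 9 = -15)
b(J, x) = -5*x/3 (b(J, x) = (-5*x)/3 = -5*x/3)
H(n) = -6 (H(n) = -4 - 2 = -6)
T(K) = (8 + K)/(25/3 + K) (T(K) = (8 + K)/(K - 5/3*(-5)) = (8 + K)/(K + 25/3) = (8 + K)/(25/3 + K))
f(C) = -⅙ (f(C) = 1/(-6) = -⅙)
(T(p) + f(-25))² = (3*(8 - 15)/(25 + 3*(-15)) - ⅙)² = (3*(-7)/(25 - 45) - ⅙)² = (3*(-7)/(-20) - ⅙)² = (3*(-1/20)*(-7) - ⅙)² = (21/20 - ⅙)² = (53/60)² = 2809/3600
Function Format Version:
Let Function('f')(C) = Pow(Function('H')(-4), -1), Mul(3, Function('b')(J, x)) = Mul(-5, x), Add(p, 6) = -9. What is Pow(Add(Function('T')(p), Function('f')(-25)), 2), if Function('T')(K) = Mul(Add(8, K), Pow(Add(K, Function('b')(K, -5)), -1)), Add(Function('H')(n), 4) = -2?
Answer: Rational(2809, 3600) ≈ 0.78028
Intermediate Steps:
p = -15 (p = Add(-6, -9) = -15)
Function('b')(J, x) = Mul(Rational(-5, 3), x) (Function('b')(J, x) = Mul(Rational(1, 3), Mul(-5, x)) = Mul(Rational(-5, 3), x))
Function('H')(n) = -6 (Function('H')(n) = Add(-4, -2) = -6)
Function('T')(K) = Mul(Pow(Add(Rational(25, 3), K), -1), Add(8, K)) (Function('T')(K) = Mul(Add(8, K), Pow(Add(K, Mul(Rational(-5, 3), -5)), -1)) = Mul(Add(8, K), Pow(Add(K, Rational(25, 3)), -1)) = Mul(Add(8, K), Pow(Add(Rational(25, 3), K), -1)) = Mul(Pow(Add(Rational(25, 3), K), -1), Add(8, K)))
Function('f')(C) = Rational(-1, 6) (Function('f')(C) = Pow(-6, -1) = Rational(-1, 6))
Pow(Add(Function('T')(p), Function('f')(-25)), 2) = Pow(Add(Mul(3, Pow(Add(25, Mul(3, -15)), -1), Add(8, -15)), Rational(-1, 6)), 2) = Pow(Add(Mul(3, Pow(Add(25, -45), -1), -7), Rational(-1, 6)), 2) = Pow(Add(Mul(3, Pow(-20, -1), -7), Rational(-1, 6)), 2) = Pow(Add(Mul(3, Rational(-1, 20), -7), Rational(-1, 6)), 2) = Pow(Add(Rational(21, 20), Rational(-1, 6)), 2) = Pow(Rational(53, 60), 2) = Rational(2809, 3600)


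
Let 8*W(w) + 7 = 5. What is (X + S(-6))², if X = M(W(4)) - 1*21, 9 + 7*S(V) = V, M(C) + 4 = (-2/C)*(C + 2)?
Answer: 8464/49 ≈ 172.73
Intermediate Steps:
W(w) = -¼ (W(w) = -7/8 + (⅛)*5 = -7/8 + 5/8 = -¼)
M(C) = -4 - 2*(2 + C)/C (M(C) = -4 + (-2/C)*(C + 2) = -4 + (-2/C)*(2 + C) = -4 - 2*(2 + C)/C)
S(V) = -9/7 + V/7
X = -11 (X = (-6 - 4/(-¼)) - 1*21 = (-6 - 4*(-4)) - 21 = (-6 + 16) - 21 = 10 - 21 = -11)
(X + S(-6))² = (-11 + (-9/7 + (⅐)*(-6)))² = (-11 + (-9/7 - 6/7))² = (-11 - 15/7)² = (-92/7)² = 8464/49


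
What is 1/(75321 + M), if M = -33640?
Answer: 1/41681 ≈ 2.3992e-5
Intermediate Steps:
1/(75321 + M) = 1/(75321 - 33640) = 1/41681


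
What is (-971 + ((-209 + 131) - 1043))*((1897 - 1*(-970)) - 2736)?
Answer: -274052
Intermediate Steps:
(-971 + ((-209 + 131) - 1043))*((1897 - 1*(-970)) - 2736) = (-971 + (-78 - 1043))*((1897 + 970) - 2736) = (-971 - 1121)*(2867 - 2736) = -2092*131 = -274052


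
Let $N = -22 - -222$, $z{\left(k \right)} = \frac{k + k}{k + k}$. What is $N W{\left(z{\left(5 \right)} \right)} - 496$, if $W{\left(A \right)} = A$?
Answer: $-296$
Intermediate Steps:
$z{\left(k \right)} = 1$ ($z{\left(k \right)} = \frac{2 k}{2 k} = 2 k \frac{1}{2 k} = 1$)
$N = 200$ ($N = -22 + 222 = 200$)
$N W{\left(z{\left(5 \right)} \right)} - 496 = 200 \cdot 1 - 496 = 200 - 496 = -296$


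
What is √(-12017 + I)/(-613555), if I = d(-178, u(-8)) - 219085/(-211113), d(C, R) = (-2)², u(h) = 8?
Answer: -2*I*√14871042406122/43176478905 ≈ -0.00017863*I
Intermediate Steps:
d(C, R) = 4
I = 1063537/211113 (I = 4 - 219085/(-211113) = 4 - 219085*(-1)/211113 = 4 - 1*(-219085/211113) = 4 + 219085/211113 = 1063537/211113 ≈ 5.0378)
√(-12017 + I)/(-613555) = √(-12017 + 1063537/211113)/(-613555) = √(-2535881384/211113)*(-1/613555) = (2*I*√14871042406122/70371)*(-1/613555) = -2*I*√14871042406122/43176478905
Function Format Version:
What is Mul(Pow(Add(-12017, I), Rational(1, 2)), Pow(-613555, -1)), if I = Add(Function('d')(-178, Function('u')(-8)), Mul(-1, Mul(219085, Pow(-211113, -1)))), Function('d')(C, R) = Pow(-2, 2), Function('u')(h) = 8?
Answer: Mul(Rational(-2, 43176478905), I, Pow(14871042406122, Rational(1, 2))) ≈ Mul(-0.00017863, I)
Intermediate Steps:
Function('d')(C, R) = 4
I = Rational(1063537, 211113) (I = Add(4, Mul(-1, Mul(219085, Pow(-211113, -1)))) = Add(4, Mul(-1, Mul(219085, Rational(-1, 211113)))) = Add(4, Mul(-1, Rational(-219085, 211113))) = Add(4, Rational(219085, 211113)) = Rational(1063537, 211113) ≈ 5.0378)
Mul(Pow(Add(-12017, I), Rational(1, 2)), Pow(-613555, -1)) = Mul(Pow(Add(-12017, Rational(1063537, 211113)), Rational(1, 2)), Pow(-613555, -1)) = Mul(Pow(Rational(-2535881384, 211113), Rational(1, 2)), Rational(-1, 613555)) = Mul(Mul(Rational(2, 70371), I, Pow(14871042406122, Rational(1, 2))), Rational(-1, 613555)) = Mul(Rational(-2, 43176478905), I, Pow(14871042406122, Rational(1, 2)))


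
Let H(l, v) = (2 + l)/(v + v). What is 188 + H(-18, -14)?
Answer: 1320/7 ≈ 188.57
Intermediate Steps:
H(l, v) = (2 + l)/(2*v) (H(l, v) = (2 + l)/((2*v)) = (2 + l)*(1/(2*v)) = (2 + l)/(2*v))
188 + H(-18, -14) = 188 + (½)*(2 - 18)/(-14) = 188 + (½)*(-1/14)*(-16) = 188 + 4/7 = 1320/7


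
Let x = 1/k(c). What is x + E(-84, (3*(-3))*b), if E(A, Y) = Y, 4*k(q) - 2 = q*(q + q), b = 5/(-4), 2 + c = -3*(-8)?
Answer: 21833/1940 ≈ 11.254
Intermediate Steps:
c = 22 (c = -2 - 3*(-8) = -2 + 24 = 22)
b = -5/4 (b = 5*(-¼) = -5/4 ≈ -1.2500)
k(q) = ½ + q²/2 (k(q) = ½ + (q*(q + q))/4 = ½ + (q*(2*q))/4 = ½ + (2*q²)/4 = ½ + q²/2)
x = 2/485 (x = 1/(½ + (½)*22²) = 1/(½ + (½)*484) = 1/(½ + 242) = 1/(485/2) = 2/485 ≈ 0.0041237)
x + E(-84, (3*(-3))*b) = 2/485 + (3*(-3))*(-5/4) = 2/485 - 9*(-5/4) = 2/485 + 45/4 = 21833/1940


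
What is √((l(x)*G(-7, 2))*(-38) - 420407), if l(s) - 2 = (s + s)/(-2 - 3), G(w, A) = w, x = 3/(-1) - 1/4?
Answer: I*√10488230/5 ≈ 647.71*I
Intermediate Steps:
x = -13/4 (x = 3*(-1) - 1*¼ = -3 - ¼ = -13/4 ≈ -3.2500)
l(s) = 2 - 2*s/5 (l(s) = 2 + (s + s)/(-2 - 3) = 2 + (2*s)/(-5) = 2 + (2*s)*(-⅕) = 2 - 2*s/5)
√((l(x)*G(-7, 2))*(-38) - 420407) = √(((2 - ⅖*(-13/4))*(-7))*(-38) - 420407) = √(((2 + 13/10)*(-7))*(-38) - 420407) = √(((33/10)*(-7))*(-38) - 420407) = √(-231/10*(-38) - 420407) = √(4389/5 - 420407) = √(-2097646/5) = I*√10488230/5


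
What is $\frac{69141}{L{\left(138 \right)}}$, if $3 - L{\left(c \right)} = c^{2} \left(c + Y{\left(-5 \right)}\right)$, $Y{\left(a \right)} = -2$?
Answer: $- \frac{23047}{863327} \approx -0.026696$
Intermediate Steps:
$L{\left(c \right)} = 3 - c^{2} \left(-2 + c\right)$ ($L{\left(c \right)} = 3 - c^{2} \left(c - 2\right) = 3 - c^{2} \left(-2 + c\right)$)
$\frac{69141}{L{\left(138 \right)}} = \frac{69141}{3 - 138^{3} + 2 \cdot 138^{2}} = \frac{69141}{3 - 2628072 + 2 \cdot 19044} = \frac{69141}{3 - 2628072 + 38088} = \frac{69141}{-2589981} = 69141 \left(- \frac{1}{2589981}\right) = - \frac{23047}{863327}$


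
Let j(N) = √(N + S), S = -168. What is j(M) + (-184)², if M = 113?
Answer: 33856 + I*√55 ≈ 33856.0 + 7.4162*I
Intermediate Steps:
j(N) = √(-168 + N) (j(N) = √(N - 168) = √(-168 + N))
j(M) + (-184)² = √(-168 + 113) + (-184)² = √(-55) + 33856 = I*√55 + 33856 = 33856 + I*√55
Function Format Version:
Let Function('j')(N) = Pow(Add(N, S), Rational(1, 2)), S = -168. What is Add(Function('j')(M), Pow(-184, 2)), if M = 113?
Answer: Add(33856, Mul(I, Pow(55, Rational(1, 2)))) ≈ Add(33856., Mul(7.4162, I))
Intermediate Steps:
Function('j')(N) = Pow(Add(-168, N), Rational(1, 2)) (Function('j')(N) = Pow(Add(N, -168), Rational(1, 2)) = Pow(Add(-168, N), Rational(1, 2)))
Add(Function('j')(M), Pow(-184, 2)) = Add(Pow(Add(-168, 113), Rational(1, 2)), Pow(-184, 2)) = Add(Pow(-55, Rational(1, 2)), 33856) = Add(Mul(I, Pow(55, Rational(1, 2))), 33856) = Add(33856, Mul(I, Pow(55, Rational(1, 2))))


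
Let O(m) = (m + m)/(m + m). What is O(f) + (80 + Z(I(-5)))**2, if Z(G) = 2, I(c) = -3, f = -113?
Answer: 6725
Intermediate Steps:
O(m) = 1 (O(m) = (2*m)/((2*m)) = (2*m)*(1/(2*m)) = 1)
O(f) + (80 + Z(I(-5)))**2 = 1 + (80 + 2)**2 = 1 + 82**2 = 1 + 6724 = 6725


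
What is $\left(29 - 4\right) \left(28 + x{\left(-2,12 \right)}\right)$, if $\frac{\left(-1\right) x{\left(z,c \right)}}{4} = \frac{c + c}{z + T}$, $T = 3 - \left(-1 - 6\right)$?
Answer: $400$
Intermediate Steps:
$T = 10$ ($T = 3 - \left(-1 - 6\right) = 3 - -7 = 3 + 7 = 10$)
$x{\left(z,c \right)} = - \frac{8 c}{10 + z}$ ($x{\left(z,c \right)} = - 4 \frac{c + c}{z + 10} = - 4 \frac{2 c}{10 + z} = - \frac{8 c}{10 + z}$)
$\left(29 - 4\right) \left(28 + x{\left(-2,12 \right)}\right) = \left(29 - 4\right) \left(28 - \frac{96}{10 - 2}\right) = 25 \left(28 - \frac{96}{8}\right) = 25 \left(28 - 96 \cdot \frac{1}{8}\right) = 25 \left(28 - 12\right) = 25 \cdot 16 = 400$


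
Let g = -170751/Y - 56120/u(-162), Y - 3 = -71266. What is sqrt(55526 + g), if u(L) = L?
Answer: sqrt(22984196490737107)/641367 ≈ 236.38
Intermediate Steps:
Y = -71263 (Y = 3 - 71266 = -71263)
g = 2013470611/5772303 (g = -170751/(-71263) - 56120/(-162) = -170751*(-1/71263) - 56120*(-1/162) = 170751/71263 + 28060/81 = 2013470611/5772303 ≈ 348.82)
sqrt(55526 + g) = sqrt(55526 + 2013470611/5772303) = sqrt(322526366989/5772303) = sqrt(22984196490737107)/641367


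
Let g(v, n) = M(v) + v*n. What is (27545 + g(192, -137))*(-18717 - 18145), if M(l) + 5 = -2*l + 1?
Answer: -31443286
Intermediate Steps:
M(l) = -4 - 2*l (M(l) = -5 + (-2*l + 1) = -5 + (1 - 2*l) = -4 - 2*l)
g(v, n) = -4 - 2*v + n*v (g(v, n) = (-4 - 2*v) + v*n = (-4 - 2*v) + n*v = -4 - 2*v + n*v)
(27545 + g(192, -137))*(-18717 - 18145) = (27545 + (-4 - 2*192 - 137*192))*(-18717 - 18145) = (27545 + (-4 - 384 - 26304))*(-36862) = (27545 - 26692)*(-36862) = 853*(-36862) = -31443286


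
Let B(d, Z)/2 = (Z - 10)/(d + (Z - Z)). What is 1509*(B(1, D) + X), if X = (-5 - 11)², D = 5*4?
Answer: 416484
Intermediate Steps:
D = 20
X = 256 (X = (-16)² = 256)
B(d, Z) = 2*(-10 + Z)/d (B(d, Z) = 2*((Z - 10)/(d + (Z - Z))) = 2*((-10 + Z)/(d + 0)) = 2*((-10 + Z)/d) = 2*(-10 + Z)/d)
1509*(B(1, D) + X) = 1509*(2*(-10 + 20)/1 + 256) = 1509*(2*1*10 + 256) = 1509*(20 + 256) = 1509*276 = 416484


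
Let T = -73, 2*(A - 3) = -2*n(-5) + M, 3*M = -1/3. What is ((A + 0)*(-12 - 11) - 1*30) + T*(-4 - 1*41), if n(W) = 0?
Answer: 57371/18 ≈ 3187.3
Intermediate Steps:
M = -1/9 (M = (-1/3)/3 = (-1*1/3)/3 = (1/3)*(-1/3) = -1/9 ≈ -0.11111)
A = 53/18 (A = 3 + (-2*0 - 1/9)/2 = 3 + (0 - 1/9)/2 = 3 + (1/2)*(-1/9) = 3 - 1/18 = 53/18 ≈ 2.9444)
((A + 0)*(-12 - 11) - 1*30) + T*(-4 - 1*41) = ((53/18 + 0)*(-12 - 11) - 1*30) - 73*(-4 - 1*41) = ((53/18)*(-23) - 30) - 73*(-4 - 41) = (-1219/18 - 30) - 73*(-45) = -1759/18 + 3285 = 57371/18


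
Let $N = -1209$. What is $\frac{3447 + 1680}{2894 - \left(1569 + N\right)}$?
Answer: $\frac{5127}{2534} \approx 2.0233$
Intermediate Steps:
$\frac{3447 + 1680}{2894 - \left(1569 + N\right)} = \frac{3447 + 1680}{2894 - 360} = \frac{5127}{2894 + \left(-1569 + 1209\right)} = \frac{5127}{2894 - 360} = \frac{5127}{2534}$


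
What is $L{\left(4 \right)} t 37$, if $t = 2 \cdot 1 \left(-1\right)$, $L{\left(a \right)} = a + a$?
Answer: $-592$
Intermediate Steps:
$L{\left(a \right)} = 2 a$
$t = -2$ ($t = 2 \left(-1\right) = -2$)
$L{\left(4 \right)} t 37 = 2 \cdot 4 \left(-2\right) 37 = 8 \left(-2\right) 37 = \left(-16\right) 37 = -592$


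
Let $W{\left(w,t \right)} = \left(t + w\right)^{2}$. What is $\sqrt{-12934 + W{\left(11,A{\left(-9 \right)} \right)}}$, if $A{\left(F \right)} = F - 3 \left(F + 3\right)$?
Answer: $i \sqrt{12534} \approx 111.96 i$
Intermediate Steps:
$A{\left(F \right)} = -9 - 2 F$ ($A{\left(F \right)} = F - 3 \left(3 + F\right) = F - \left(9 + 3 F\right) = -9 - 2 F$)
$\sqrt{-12934 + W{\left(11,A{\left(-9 \right)} \right)}} = \sqrt{-12934 + \left(\left(-9 - -18\right) + 11\right)^{2}} = \sqrt{-12934 + \left(\left(-9 + 18\right) + 11\right)^{2}} = \sqrt{-12934 + \left(9 + 11\right)^{2}} = \sqrt{-12934 + 20^{2}} = \sqrt{-12934 + 400} = \sqrt{-12534} = i \sqrt{12534}$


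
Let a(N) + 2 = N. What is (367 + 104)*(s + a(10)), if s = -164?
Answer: -73476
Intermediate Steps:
a(N) = -2 + N
(367 + 104)*(s + a(10)) = (367 + 104)*(-164 + (-2 + 10)) = 471*(-164 + 8) = 471*(-156) = -73476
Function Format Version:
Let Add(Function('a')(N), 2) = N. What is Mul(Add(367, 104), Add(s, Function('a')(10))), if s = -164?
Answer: -73476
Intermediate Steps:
Function('a')(N) = Add(-2, N)
Mul(Add(367, 104), Add(s, Function('a')(10))) = Mul(Add(367, 104), Add(-164, Add(-2, 10))) = Mul(471, Add(-164, 8)) = Mul(471, -156) = -73476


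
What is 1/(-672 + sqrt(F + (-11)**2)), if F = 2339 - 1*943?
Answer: -672/450067 - sqrt(1517)/450067 ≈ -0.0015797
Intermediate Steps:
F = 1396 (F = 2339 - 943 = 1396)
1/(-672 + sqrt(F + (-11)**2)) = 1/(-672 + sqrt(1396 + (-11)**2)) = 1/(-672 + sqrt(1396 + 121)) = 1/(-672 + sqrt(1517))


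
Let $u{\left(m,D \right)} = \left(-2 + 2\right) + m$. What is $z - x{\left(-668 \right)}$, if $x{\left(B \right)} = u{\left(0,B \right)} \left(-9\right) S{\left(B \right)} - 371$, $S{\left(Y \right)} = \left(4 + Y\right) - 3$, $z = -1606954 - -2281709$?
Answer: $675126$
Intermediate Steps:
$u{\left(m,D \right)} = m$ ($u{\left(m,D \right)} = 0 + m = m$)
$z = 674755$ ($z = -1606954 + 2281709 = 674755$)
$S{\left(Y \right)} = 1 + Y$
$x{\left(B \right)} = -371$ ($x{\left(B \right)} = 0 \left(-9\right) \left(1 + B\right) - 371 = 0 \left(1 + B\right) - 371 = 0 - 371 = -371$)
$z - x{\left(-668 \right)} = 674755 - -371 = 674755 + 371 = 675126$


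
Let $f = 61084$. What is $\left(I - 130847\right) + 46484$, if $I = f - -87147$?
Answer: $63868$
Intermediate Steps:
$I = 148231$ ($I = 61084 - -87147 = 61084 + 87147 = 148231$)
$\left(I - 130847\right) + 46484 = \left(148231 - 130847\right) + 46484 = 17384 + 46484 = 63868$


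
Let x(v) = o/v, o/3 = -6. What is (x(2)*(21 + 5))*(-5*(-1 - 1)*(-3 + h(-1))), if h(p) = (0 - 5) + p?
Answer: 21060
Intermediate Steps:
o = -18 (o = 3*(-6) = -18)
x(v) = -18/v
h(p) = -5 + p
(x(2)*(21 + 5))*(-5*(-1 - 1)*(-3 + h(-1))) = ((-18/2)*(21 + 5))*(-5*(-1 - 1)*(-3 + (-5 - 1))) = (-18*½*26)*(-(-10)*(-3 - 6)) = (-9*26)*(-(-10)*(-9)) = -(-1170)*18 = -234*(-90) = 21060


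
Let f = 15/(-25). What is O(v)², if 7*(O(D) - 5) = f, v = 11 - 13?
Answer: 29584/1225 ≈ 24.150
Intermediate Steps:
v = -2
f = -⅗ (f = 15*(-1/25) = -⅗ ≈ -0.60000)
O(D) = 172/35 (O(D) = 5 + (⅐)*(-⅗) = 5 - 3/35 = 172/35)
O(v)² = (172/35)² = 29584/1225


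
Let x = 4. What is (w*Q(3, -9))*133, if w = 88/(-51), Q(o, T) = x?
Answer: -46816/51 ≈ -917.96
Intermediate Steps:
Q(o, T) = 4
w = -88/51 (w = 88*(-1/51) = -88/51 ≈ -1.7255)
(w*Q(3, -9))*133 = -88/51*4*133 = -352/51*133 = -46816/51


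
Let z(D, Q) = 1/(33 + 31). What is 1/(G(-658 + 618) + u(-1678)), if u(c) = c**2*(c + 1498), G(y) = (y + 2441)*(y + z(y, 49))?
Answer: -64/32442823839 ≈ -1.9727e-9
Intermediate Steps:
z(D, Q) = 1/64
G(y) = (2441 + y)*(1/64 + y) (G(y) = (y + 2441)*(y + 1/64) = (2441 + y)*(1/64 + y))
u(c) = c**2*(1498 + c)
1/(G(-658 + 618) + u(-1678)) = 1/((2441/64 + (-658 + 618)**2 + 156225*(-658 + 618)/64) + (-1678)**2*(1498 - 1678)) = 1/((2441/64 + (-40)**2 + (156225/64)*(-40)) + 2815684*(-180)) = 1/((2441/64 + 1600 - 781125/8) - 506823120) = 1/(-6144159/64 - 506823120) = 1/(-32442823839/64) = -64/32442823839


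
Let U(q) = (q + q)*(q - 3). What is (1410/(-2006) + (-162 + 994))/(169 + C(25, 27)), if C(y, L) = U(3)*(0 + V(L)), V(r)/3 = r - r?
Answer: 833791/169507 ≈ 4.9189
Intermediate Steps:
V(r) = 0 (V(r) = 3*(r - r) = 3*0 = 0)
U(q) = 2*q*(-3 + q) (U(q) = (2*q)*(-3 + q) = 2*q*(-3 + q))
C(y, L) = 0 (C(y, L) = (2*3*(-3 + 3))*(0 + 0) = (2*3*0)*0 = 0*0 = 0)
(1410/(-2006) + (-162 + 994))/(169 + C(25, 27)) = (1410/(-2006) + (-162 + 994))/(169 + 0) = (1410*(-1/2006) + 832)/169 = (-705/1003 + 832)*(1/169) = (833791/1003)*(1/169) = 833791/169507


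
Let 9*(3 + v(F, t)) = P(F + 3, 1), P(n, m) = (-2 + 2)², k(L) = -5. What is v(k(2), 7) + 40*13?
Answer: 517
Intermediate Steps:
P(n, m) = 0 (P(n, m) = 0² = 0)
v(F, t) = -3 (v(F, t) = -3 + (⅑)*0 = -3 + 0 = -3)
v(k(2), 7) + 40*13 = -3 + 40*13 = -3 + 520 = 517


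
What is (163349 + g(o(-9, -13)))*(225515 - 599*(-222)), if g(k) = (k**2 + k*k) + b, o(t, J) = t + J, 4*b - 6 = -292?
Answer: 117761724063/2 ≈ 5.8881e+10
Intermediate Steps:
b = -143/2 (b = 3/2 + (1/4)*(-292) = 3/2 - 73 = -143/2 ≈ -71.500)
o(t, J) = J + t
g(k) = -143/2 + 2*k**2 (g(k) = (k**2 + k*k) - 143/2 = (k**2 + k**2) - 143/2 = 2*k**2 - 143/2 = -143/2 + 2*k**2)
(163349 + g(o(-9, -13)))*(225515 - 599*(-222)) = (163349 + (-143/2 + 2*(-13 - 9)**2))*(225515 - 599*(-222)) = (163349 + (-143/2 + 2*(-22)**2))*(225515 + 132978) = (163349 + (-143/2 + 2*484))*358493 = (163349 + (-143/2 + 968))*358493 = (163349 + 1793/2)*358493 = (328491/2)*358493 = 117761724063/2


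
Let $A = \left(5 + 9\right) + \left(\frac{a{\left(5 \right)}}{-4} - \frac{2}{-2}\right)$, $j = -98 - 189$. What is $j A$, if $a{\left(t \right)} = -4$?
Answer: $-4592$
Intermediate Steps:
$j = -287$
$A = 16$ ($A = \left(5 + 9\right) - \left(-1 - 1\right) = 14 - -2 = 14 + \left(1 + 1\right) = 14 + 2 = 16$)
$j A = \left(-287\right) 16 = -4592$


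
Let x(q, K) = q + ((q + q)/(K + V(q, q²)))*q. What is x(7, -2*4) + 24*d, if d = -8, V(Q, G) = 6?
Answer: -234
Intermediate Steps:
x(q, K) = q + 2*q²/(6 + K) (x(q, K) = q + ((q + q)/(K + 6))*q = q + ((2*q)/(6 + K))*q = q + (2*q/(6 + K))*q = q + 2*q²/(6 + K))
x(7, -2*4) + 24*d = 7*(6 - 2*4 + 2*7)/(6 - 2*4) + 24*(-8) = 7*(6 - 8 + 14)/(6 - 8) - 192 = 7*12/(-2) - 192 = 7*(-½)*12 - 192 = -42 - 192 = -234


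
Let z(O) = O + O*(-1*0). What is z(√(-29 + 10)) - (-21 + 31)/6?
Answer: -5/3 + I*√19 ≈ -1.6667 + 4.3589*I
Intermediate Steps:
z(O) = O (z(O) = O + O*0 = O + 0 = O)
z(√(-29 + 10)) - (-21 + 31)/6 = √(-29 + 10) - (-21 + 31)/6 = √(-19) - 10/6 = I*√19 - 1*5/3 = I*√19 - 5/3 = -5/3 + I*√19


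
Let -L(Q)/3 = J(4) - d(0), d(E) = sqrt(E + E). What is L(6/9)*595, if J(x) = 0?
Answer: 0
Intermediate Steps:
d(E) = sqrt(2)*sqrt(E) (d(E) = sqrt(2*E) = sqrt(2)*sqrt(E))
L(Q) = 0 (L(Q) = -3*(0 - sqrt(2)*sqrt(0)) = -3*(0 - sqrt(2)*0) = -3*(0 - 1*0) = -3*(0 + 0) = -3*0 = 0)
L(6/9)*595 = 0*595 = 0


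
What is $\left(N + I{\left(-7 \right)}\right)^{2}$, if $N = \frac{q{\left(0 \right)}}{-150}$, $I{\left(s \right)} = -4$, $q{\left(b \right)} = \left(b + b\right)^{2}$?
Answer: $16$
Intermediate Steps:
$q{\left(b \right)} = 4 b^{2}$ ($q{\left(b \right)} = \left(2 b\right)^{2} = 4 b^{2}$)
$N = 0$ ($N = \frac{4 \cdot 0^{2}}{-150} = 4 \cdot 0 \left(- \frac{1}{150}\right) = 0 \left(- \frac{1}{150}\right) = 0$)
$\left(N + I{\left(-7 \right)}\right)^{2} = \left(0 - 4\right)^{2} = \left(-4\right)^{2} = 16$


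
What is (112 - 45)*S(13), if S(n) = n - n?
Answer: 0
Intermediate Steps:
S(n) = 0
(112 - 45)*S(13) = (112 - 45)*0 = 67*0 = 0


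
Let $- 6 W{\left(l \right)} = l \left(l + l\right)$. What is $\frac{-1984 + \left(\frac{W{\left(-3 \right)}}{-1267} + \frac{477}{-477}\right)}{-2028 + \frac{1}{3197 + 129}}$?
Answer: $\frac{8364863392}{8546075909} \approx 0.9788$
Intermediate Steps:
$W{\left(l \right)} = - \frac{l^{2}}{3}$ ($W{\left(l \right)} = - \frac{l \left(l + l\right)}{6} = - \frac{l 2 l}{6} = - \frac{2 l^{2}}{6} = - \frac{l^{2}}{3}$)
$\frac{-1984 + \left(\frac{W{\left(-3 \right)}}{-1267} + \frac{477}{-477}\right)}{-2028 + \frac{1}{3197 + 129}} = \frac{-1984 + \left(\frac{\left(- \frac{1}{3}\right) \left(-3\right)^{2}}{-1267} + \frac{477}{-477}\right)}{-2028 + \frac{1}{3197 + 129}} = \frac{-1984 + \left(\left(- \frac{1}{3}\right) 9 \left(- \frac{1}{1267}\right) + 477 \left(- \frac{1}{477}\right)\right)}{-2028 + \frac{1}{3326}} = \frac{-1984 - \frac{1264}{1267}}{-2028 + \frac{1}{3326}} = \frac{-1984 + \left(\frac{3}{1267} - 1\right)}{- \frac{6745127}{3326}} = \left(-1984 - \frac{1264}{1267}\right) \left(- \frac{3326}{6745127}\right) = \left(- \frac{2514992}{1267}\right) \left(- \frac{3326}{6745127}\right) = \frac{8364863392}{8546075909}$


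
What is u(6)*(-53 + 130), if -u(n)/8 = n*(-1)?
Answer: 3696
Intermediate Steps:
u(n) = 8*n (u(n) = -8*n*(-1) = -(-8)*n = 8*n)
u(6)*(-53 + 130) = (8*6)*(-53 + 130) = 48*77 = 3696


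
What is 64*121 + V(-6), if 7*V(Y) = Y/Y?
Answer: 54209/7 ≈ 7744.1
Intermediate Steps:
V(Y) = ⅐ (V(Y) = (Y/Y)/7 = (⅐)*1 = ⅐)
64*121 + V(-6) = 64*121 + ⅐ = 7744 + ⅐ = 54209/7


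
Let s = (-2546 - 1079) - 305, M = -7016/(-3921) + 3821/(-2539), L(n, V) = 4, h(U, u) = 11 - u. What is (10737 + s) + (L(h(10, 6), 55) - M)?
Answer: 67803527326/9955419 ≈ 6810.7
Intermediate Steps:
M = 2831483/9955419 (M = -7016*(-1/3921) + 3821*(-1/2539) = 7016/3921 - 3821/2539 = 2831483/9955419 ≈ 0.28442)
s = -3930 (s = -3625 - 305 = -3930)
(10737 + s) + (L(h(10, 6), 55) - M) = (10737 - 3930) + (4 - 1*2831483/9955419) = 6807 + (4 - 2831483/9955419) = 6807 + 36990193/9955419 = 67803527326/9955419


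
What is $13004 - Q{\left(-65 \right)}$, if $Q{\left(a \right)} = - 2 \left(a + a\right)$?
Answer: $12744$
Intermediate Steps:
$Q{\left(a \right)} = - 4 a$ ($Q{\left(a \right)} = - 2 \cdot 2 a = - 4 a$)
$13004 - Q{\left(-65 \right)} = 13004 - \left(-4\right) \left(-65\right) = 13004 - 260 = 12744$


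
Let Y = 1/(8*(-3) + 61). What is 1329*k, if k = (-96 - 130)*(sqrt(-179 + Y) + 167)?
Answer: -50159118 - 300354*I*sqrt(245014)/37 ≈ -5.0159e+7 - 4.0182e+6*I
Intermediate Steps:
Y = 1/37 (Y = 1/(-24 + 61) = 1/37 ≈ 0.027027)
k = -37742 - 226*I*sqrt(245014)/37 (k = (-96 - 130)*(sqrt(-179 + 1/37) + 167) = -226*(sqrt(-6622/37) + 167) = -226*(I*sqrt(245014)/37 + 167) = -226*(167 + I*sqrt(245014)/37) = -37742 - 226*I*sqrt(245014)/37 ≈ -37742.0 - 3023.4*I)
1329*k = 1329*(-37742 - 226*I*sqrt(245014)/37) = -50159118 - 300354*I*sqrt(245014)/37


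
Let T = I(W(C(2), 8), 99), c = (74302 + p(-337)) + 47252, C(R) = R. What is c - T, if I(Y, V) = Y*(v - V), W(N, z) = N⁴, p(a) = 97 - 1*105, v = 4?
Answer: 123066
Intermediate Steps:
p(a) = -8 (p(a) = 97 - 105 = -8)
I(Y, V) = Y*(4 - V)
c = 121546 (c = (74302 - 8) + 47252 = 74294 + 47252 = 121546)
T = -1520 (T = 2⁴*(4 - 1*99) = 16*(4 - 99) = 16*(-95) = -1520)
c - T = 121546 - 1*(-1520) = 121546 + 1520 = 123066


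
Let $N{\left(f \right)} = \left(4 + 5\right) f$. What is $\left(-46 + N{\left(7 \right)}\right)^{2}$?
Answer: $289$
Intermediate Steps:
$N{\left(f \right)} = 9 f$
$\left(-46 + N{\left(7 \right)}\right)^{2} = \left(-46 + 9 \cdot 7\right)^{2} = \left(-46 + 63\right)^{2} = 17^{2} = 289$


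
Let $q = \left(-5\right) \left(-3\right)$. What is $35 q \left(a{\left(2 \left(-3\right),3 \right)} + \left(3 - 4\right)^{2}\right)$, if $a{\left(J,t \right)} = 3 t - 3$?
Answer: $3675$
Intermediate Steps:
$a{\left(J,t \right)} = -3 + 3 t$
$q = 15$
$35 q \left(a{\left(2 \left(-3\right),3 \right)} + \left(3 - 4\right)^{2}\right) = 35 \cdot 15 \left(\left(-3 + 3 \cdot 3\right) + \left(3 - 4\right)^{2}\right) = 35 \cdot 15 \left(\left(-3 + 9\right) + \left(-1\right)^{2}\right) = 35 \cdot 15 \left(6 + 1\right) = 35 \cdot 15 \cdot 7 = 35 \cdot 105 = 3675$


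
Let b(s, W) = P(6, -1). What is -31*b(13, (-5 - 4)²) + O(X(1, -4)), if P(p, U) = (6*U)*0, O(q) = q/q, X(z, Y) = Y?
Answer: 1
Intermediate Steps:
O(q) = 1
P(p, U) = 0
b(s, W) = 0
-31*b(13, (-5 - 4)²) + O(X(1, -4)) = -31*0 + 1 = 0 + 1 = 1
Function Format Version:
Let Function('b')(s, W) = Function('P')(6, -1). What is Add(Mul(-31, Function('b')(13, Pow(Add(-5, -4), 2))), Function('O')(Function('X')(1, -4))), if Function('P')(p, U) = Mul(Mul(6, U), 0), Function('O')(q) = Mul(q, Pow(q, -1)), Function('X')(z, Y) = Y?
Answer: 1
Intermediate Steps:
Function('O')(q) = 1
Function('P')(p, U) = 0
Function('b')(s, W) = 0
Add(Mul(-31, Function('b')(13, Pow(Add(-5, -4), 2))), Function('O')(Function('X')(1, -4))) = Add(Mul(-31, 0), 1) = Add(0, 1) = 1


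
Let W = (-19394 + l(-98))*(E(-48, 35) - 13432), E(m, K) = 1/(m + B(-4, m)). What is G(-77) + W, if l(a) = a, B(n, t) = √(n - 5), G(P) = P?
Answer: 201860807929/771 + 19492*I/771 ≈ 2.6182e+8 + 25.281*I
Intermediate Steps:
B(n, t) = √(-5 + n)
E(m, K) = 1/(m + 3*I) (E(m, K) = 1/(m + √(-5 - 4)) = 1/(m + √(-9)) = 1/(m + 3*I))
W = 261816544 - 19492*(-48 - 3*I)/2313 (W = (-19394 - 98)*(1/(-48 + 3*I) - 13432) = -19492*((-48 - 3*I)/2313 - 13432) = -19492*(-13432 + (-48 - 3*I)/2313) = 261816544 - 19492*(-48 - 3*I)/2313 ≈ 2.6182e+8 + 25.281*I)
G(-77) + W = -77 + (201860867296/771 + 19492*I/771) = 201860807929/771 + 19492*I/771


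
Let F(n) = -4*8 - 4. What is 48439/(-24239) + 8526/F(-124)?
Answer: -34734253/145434 ≈ -238.83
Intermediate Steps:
F(n) = -36 (F(n) = -32 - 4 = -36)
48439/(-24239) + 8526/F(-124) = 48439/(-24239) + 8526/(-36) = 48439*(-1/24239) + 8526*(-1/36) = -48439/24239 - 1421/6 = -34734253/145434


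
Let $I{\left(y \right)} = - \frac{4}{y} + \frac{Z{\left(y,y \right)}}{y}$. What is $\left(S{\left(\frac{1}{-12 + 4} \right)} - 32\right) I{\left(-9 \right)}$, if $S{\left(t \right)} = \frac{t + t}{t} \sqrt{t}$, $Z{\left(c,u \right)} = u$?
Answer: $- \frac{416}{9} + \frac{13 i \sqrt{2}}{18} \approx -46.222 + 1.0214 i$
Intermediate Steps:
$S{\left(t \right)} = 2 \sqrt{t}$ ($S{\left(t \right)} = \frac{2 t}{t} \sqrt{t} = 2 \sqrt{t}$)
$I{\left(y \right)} = 1 - \frac{4}{y}$ ($I{\left(y \right)} = - \frac{4}{y} + \frac{y}{y} = - \frac{4}{y} + 1 = 1 - \frac{4}{y}$)
$\left(S{\left(\frac{1}{-12 + 4} \right)} - 32\right) I{\left(-9 \right)} = \left(2 \sqrt{\frac{1}{-12 + 4}} - 32\right) \frac{-4 - 9}{-9} = \left(2 \sqrt{\frac{1}{-8}} - 32\right) \left(\left(- \frac{1}{9}\right) \left(-13\right)\right) = \left(2 \sqrt{- \frac{1}{8}} - 32\right) \frac{13}{9} = \left(2 \frac{i \sqrt{2}}{4} - 32\right) \frac{13}{9} = \left(\frac{i \sqrt{2}}{2} - 32\right) \frac{13}{9} = \left(-32 + \frac{i \sqrt{2}}{2}\right) \frac{13}{9} = - \frac{416}{9} + \frac{13 i \sqrt{2}}{18}$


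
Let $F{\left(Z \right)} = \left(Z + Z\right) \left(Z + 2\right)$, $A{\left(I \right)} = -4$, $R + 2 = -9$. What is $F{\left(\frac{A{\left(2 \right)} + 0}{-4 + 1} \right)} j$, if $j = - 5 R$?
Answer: $\frac{4400}{9} \approx 488.89$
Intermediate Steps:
$R = -11$ ($R = -2 - 9 = -11$)
$j = 55$ ($j = \left(-5\right) \left(-11\right) = 55$)
$F{\left(Z \right)} = 2 Z \left(2 + Z\right)$
$F{\left(\frac{A{\left(2 \right)} + 0}{-4 + 1} \right)} j = 2 \frac{-4 + 0}{-4 + 1} \left(2 + \frac{-4 + 0}{-4 + 1}\right) 55 = 2 \left(- \frac{4}{-3}\right) \left(2 - \frac{4}{-3}\right) 55 = 2 \left(\left(-4\right) \left(- \frac{1}{3}\right)\right) \left(2 - - \frac{4}{3}\right) 55 = 2 \cdot \frac{4}{3} \left(2 + \frac{4}{3}\right) 55 = 2 \cdot \frac{4}{3} \cdot \frac{10}{3} \cdot 55 = \frac{80}{9} \cdot 55 = \frac{4400}{9}$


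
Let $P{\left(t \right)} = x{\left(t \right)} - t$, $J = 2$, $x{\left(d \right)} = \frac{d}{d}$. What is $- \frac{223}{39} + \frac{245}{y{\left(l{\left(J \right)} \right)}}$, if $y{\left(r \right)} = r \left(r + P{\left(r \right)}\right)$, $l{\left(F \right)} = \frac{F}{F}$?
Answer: $\frac{9332}{39} \approx 239.28$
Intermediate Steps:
$x{\left(d \right)} = 1$
$l{\left(F \right)} = 1$
$P{\left(t \right)} = 1 - t$
$y{\left(r \right)} = r$ ($y{\left(r \right)} = r \left(r - \left(-1 + r\right)\right) = r 1 = r$)
$- \frac{223}{39} + \frac{245}{y{\left(l{\left(J \right)} \right)}} = - \frac{223}{39} + \frac{245}{1} = \left(-223\right) \frac{1}{39} + 245 \cdot 1 = - \frac{223}{39} + 245 = \frac{9332}{39}$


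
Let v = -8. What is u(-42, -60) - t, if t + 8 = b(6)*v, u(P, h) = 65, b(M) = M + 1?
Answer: 129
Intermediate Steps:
b(M) = 1 + M
t = -64 (t = -8 + (1 + 6)*(-8) = -8 + 7*(-8) = -8 - 56 = -64)
u(-42, -60) - t = 65 - 1*(-64) = 65 + 64 = 129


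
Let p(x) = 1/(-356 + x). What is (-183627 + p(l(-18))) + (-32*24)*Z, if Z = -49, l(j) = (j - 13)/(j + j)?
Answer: -1866546111/12785 ≈ -1.4600e+5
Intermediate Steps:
l(j) = (-13 + j)/(2*j) (l(j) = (-13 + j)/((2*j)) = (-13 + j)*(1/(2*j)) = (-13 + j)/(2*j))
(-183627 + p(l(-18))) + (-32*24)*Z = (-183627 + 1/(-356 + (½)*(-13 - 18)/(-18))) - 32*24*(-49) = (-183627 + 1/(-356 + (½)*(-1/18)*(-31))) - 768*(-49) = (-183627 + 1/(-356 + 31/36)) + 37632 = (-183627 + 1/(-12785/36)) + 37632 = (-183627 - 36/12785) + 37632 = -2347671231/12785 + 37632 = -1866546111/12785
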